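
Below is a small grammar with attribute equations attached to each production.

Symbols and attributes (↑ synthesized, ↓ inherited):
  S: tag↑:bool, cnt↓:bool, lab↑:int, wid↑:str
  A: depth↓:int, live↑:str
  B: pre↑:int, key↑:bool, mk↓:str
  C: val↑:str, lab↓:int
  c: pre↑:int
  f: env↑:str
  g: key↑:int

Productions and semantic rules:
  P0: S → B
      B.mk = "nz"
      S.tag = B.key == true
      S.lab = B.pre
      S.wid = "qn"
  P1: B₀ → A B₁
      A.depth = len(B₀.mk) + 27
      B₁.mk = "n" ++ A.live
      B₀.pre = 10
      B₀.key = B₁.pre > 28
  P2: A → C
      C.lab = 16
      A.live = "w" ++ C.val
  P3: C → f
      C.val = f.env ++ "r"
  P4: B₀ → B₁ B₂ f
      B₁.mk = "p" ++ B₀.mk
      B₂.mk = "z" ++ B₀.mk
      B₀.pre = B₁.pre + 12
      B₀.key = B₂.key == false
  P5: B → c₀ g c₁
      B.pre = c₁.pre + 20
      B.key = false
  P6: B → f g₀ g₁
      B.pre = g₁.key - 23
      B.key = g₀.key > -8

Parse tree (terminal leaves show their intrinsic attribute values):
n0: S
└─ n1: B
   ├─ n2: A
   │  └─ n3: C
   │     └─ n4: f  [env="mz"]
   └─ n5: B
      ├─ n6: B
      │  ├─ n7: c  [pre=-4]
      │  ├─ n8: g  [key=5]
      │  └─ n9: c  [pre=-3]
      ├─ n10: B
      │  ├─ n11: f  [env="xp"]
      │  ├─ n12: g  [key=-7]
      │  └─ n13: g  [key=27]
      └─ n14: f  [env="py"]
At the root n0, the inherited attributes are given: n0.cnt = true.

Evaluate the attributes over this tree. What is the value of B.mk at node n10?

1. n0.cnt = true  [given at root]
2. n1.mk = "nz"  ["nz"]
3. n2.depth = 29  [len(B₀.mk) + 27]
4. n3.lab = 16  [16]
5. n4.env = "mz"  [terminal]
6. n3.val = "mzr"  [f.env ++ "r"]
7. n2.live = "wmzr"  ["w" ++ C.val]
8. n5.mk = "nwmzr"  ["n" ++ A.live]
9. n6.mk = "pnwmzr"  ["p" ++ B₀.mk]
10. n7.pre = -4  [terminal]
11. n8.key = 5  [terminal]
12. n9.pre = -3  [terminal]
13. n6.pre = 17  [c₁.pre + 20]
14. n6.key = false  [false]
15. n10.mk = "znwmzr"  ["z" ++ B₀.mk]
16. n11.env = "xp"  [terminal]
17. n12.key = -7  [terminal]
18. n13.key = 27  [terminal]
19. n10.pre = 4  [g₁.key - 23]
20. n10.key = true  [g₀.key > -8]
21. n14.env = "py"  [terminal]
22. n5.pre = 29  [B₁.pre + 12]
23. n5.key = false  [B₂.key == false]
24. n1.pre = 10  [10]
25. n1.key = true  [B₁.pre > 28]
26. n0.tag = true  [B.key == true]
27. n0.lab = 10  [B.pre]
28. n0.wid = "qn"  ["qn"]

"znwmzr"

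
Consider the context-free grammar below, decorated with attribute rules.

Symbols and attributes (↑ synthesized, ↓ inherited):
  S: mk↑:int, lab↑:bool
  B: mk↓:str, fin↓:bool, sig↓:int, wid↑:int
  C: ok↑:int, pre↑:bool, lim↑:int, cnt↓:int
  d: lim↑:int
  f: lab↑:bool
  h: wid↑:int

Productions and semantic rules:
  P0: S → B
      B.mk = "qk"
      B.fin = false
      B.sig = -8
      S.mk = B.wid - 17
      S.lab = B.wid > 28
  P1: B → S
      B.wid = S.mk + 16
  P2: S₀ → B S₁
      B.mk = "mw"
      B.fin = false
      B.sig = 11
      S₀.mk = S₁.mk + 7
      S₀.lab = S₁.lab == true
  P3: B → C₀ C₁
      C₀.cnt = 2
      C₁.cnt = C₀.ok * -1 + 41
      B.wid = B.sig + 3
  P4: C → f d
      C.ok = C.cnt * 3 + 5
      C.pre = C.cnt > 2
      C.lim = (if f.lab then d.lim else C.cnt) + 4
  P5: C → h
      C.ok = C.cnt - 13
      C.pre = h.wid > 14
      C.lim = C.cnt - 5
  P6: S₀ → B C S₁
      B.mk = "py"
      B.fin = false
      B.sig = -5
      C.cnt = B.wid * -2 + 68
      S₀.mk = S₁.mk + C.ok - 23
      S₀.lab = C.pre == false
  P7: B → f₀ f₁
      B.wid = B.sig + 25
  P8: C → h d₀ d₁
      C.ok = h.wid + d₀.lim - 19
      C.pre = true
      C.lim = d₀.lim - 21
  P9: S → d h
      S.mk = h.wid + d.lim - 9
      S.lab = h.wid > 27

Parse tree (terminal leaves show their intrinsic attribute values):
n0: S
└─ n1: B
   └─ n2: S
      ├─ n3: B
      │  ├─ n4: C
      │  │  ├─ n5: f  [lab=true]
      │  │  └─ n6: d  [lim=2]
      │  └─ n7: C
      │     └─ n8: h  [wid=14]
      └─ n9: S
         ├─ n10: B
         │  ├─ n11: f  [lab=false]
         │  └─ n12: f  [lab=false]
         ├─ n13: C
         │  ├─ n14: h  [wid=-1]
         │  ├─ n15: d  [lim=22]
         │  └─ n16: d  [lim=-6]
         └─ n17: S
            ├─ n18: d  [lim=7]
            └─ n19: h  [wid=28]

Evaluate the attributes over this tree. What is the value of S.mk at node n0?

11

1. n1.mk = "qk"  ["qk"]
2. n1.fin = false  [false]
3. n1.sig = -8  [-8]
4. n3.mk = "mw"  ["mw"]
5. n3.fin = false  [false]
6. n3.sig = 11  [11]
7. n4.cnt = 2  [2]
8. n5.lab = true  [terminal]
9. n6.lim = 2  [terminal]
10. n4.ok = 11  [C.cnt * 3 + 5]
11. n4.pre = false  [C.cnt > 2]
12. n4.lim = 6  [(if f.lab then d.lim else C.cnt) + 4]
13. n7.cnt = 30  [C₀.ok * -1 + 41]
14. n8.wid = 14  [terminal]
15. n7.ok = 17  [C.cnt - 13]
16. n7.pre = false  [h.wid > 14]
17. n7.lim = 25  [C.cnt - 5]
18. n3.wid = 14  [B.sig + 3]
19. n10.mk = "py"  ["py"]
20. n10.fin = false  [false]
21. n10.sig = -5  [-5]
22. n11.lab = false  [terminal]
23. n12.lab = false  [terminal]
24. n10.wid = 20  [B.sig + 25]
25. n13.cnt = 28  [B.wid * -2 + 68]
26. n14.wid = -1  [terminal]
27. n15.lim = 22  [terminal]
28. n16.lim = -6  [terminal]
29. n13.ok = 2  [h.wid + d₀.lim - 19]
30. n13.pre = true  [true]
31. n13.lim = 1  [d₀.lim - 21]
32. n18.lim = 7  [terminal]
33. n19.wid = 28  [terminal]
34. n17.mk = 26  [h.wid + d.lim - 9]
35. n17.lab = true  [h.wid > 27]
36. n9.mk = 5  [S₁.mk + C.ok - 23]
37. n9.lab = false  [C.pre == false]
38. n2.mk = 12  [S₁.mk + 7]
39. n2.lab = false  [S₁.lab == true]
40. n1.wid = 28  [S.mk + 16]
41. n0.mk = 11  [B.wid - 17]
42. n0.lab = false  [B.wid > 28]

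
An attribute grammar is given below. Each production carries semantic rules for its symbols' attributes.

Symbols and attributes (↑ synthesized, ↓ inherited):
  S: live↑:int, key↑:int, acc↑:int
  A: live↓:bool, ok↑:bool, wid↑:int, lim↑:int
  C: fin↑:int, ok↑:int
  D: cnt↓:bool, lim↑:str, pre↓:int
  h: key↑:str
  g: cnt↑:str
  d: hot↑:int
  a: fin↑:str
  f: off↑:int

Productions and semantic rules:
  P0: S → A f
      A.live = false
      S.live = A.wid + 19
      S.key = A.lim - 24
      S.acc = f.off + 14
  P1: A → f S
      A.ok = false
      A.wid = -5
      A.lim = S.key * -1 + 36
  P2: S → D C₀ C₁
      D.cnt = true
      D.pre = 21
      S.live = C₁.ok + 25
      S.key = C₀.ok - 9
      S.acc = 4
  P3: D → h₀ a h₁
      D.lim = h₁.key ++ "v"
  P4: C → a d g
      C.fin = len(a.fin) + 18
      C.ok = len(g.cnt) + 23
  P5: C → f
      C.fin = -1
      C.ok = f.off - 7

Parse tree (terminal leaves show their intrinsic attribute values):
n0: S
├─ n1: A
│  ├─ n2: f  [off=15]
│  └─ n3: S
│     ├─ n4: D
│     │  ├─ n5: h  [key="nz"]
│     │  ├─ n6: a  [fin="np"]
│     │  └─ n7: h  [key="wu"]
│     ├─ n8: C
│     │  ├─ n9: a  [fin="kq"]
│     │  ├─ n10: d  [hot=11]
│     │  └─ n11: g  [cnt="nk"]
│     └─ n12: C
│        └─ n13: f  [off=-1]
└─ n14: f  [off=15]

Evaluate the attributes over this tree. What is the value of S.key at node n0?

-4

1. n1.live = false  [false]
2. n2.off = 15  [terminal]
3. n4.cnt = true  [true]
4. n4.pre = 21  [21]
5. n5.key = "nz"  [terminal]
6. n6.fin = "np"  [terminal]
7. n7.key = "wu"  [terminal]
8. n4.lim = "wuv"  [h₁.key ++ "v"]
9. n9.fin = "kq"  [terminal]
10. n10.hot = 11  [terminal]
11. n11.cnt = "nk"  [terminal]
12. n8.fin = 20  [len(a.fin) + 18]
13. n8.ok = 25  [len(g.cnt) + 23]
14. n13.off = -1  [terminal]
15. n12.fin = -1  [-1]
16. n12.ok = -8  [f.off - 7]
17. n3.live = 17  [C₁.ok + 25]
18. n3.key = 16  [C₀.ok - 9]
19. n3.acc = 4  [4]
20. n1.ok = false  [false]
21. n1.wid = -5  [-5]
22. n1.lim = 20  [S.key * -1 + 36]
23. n14.off = 15  [terminal]
24. n0.live = 14  [A.wid + 19]
25. n0.key = -4  [A.lim - 24]
26. n0.acc = 29  [f.off + 14]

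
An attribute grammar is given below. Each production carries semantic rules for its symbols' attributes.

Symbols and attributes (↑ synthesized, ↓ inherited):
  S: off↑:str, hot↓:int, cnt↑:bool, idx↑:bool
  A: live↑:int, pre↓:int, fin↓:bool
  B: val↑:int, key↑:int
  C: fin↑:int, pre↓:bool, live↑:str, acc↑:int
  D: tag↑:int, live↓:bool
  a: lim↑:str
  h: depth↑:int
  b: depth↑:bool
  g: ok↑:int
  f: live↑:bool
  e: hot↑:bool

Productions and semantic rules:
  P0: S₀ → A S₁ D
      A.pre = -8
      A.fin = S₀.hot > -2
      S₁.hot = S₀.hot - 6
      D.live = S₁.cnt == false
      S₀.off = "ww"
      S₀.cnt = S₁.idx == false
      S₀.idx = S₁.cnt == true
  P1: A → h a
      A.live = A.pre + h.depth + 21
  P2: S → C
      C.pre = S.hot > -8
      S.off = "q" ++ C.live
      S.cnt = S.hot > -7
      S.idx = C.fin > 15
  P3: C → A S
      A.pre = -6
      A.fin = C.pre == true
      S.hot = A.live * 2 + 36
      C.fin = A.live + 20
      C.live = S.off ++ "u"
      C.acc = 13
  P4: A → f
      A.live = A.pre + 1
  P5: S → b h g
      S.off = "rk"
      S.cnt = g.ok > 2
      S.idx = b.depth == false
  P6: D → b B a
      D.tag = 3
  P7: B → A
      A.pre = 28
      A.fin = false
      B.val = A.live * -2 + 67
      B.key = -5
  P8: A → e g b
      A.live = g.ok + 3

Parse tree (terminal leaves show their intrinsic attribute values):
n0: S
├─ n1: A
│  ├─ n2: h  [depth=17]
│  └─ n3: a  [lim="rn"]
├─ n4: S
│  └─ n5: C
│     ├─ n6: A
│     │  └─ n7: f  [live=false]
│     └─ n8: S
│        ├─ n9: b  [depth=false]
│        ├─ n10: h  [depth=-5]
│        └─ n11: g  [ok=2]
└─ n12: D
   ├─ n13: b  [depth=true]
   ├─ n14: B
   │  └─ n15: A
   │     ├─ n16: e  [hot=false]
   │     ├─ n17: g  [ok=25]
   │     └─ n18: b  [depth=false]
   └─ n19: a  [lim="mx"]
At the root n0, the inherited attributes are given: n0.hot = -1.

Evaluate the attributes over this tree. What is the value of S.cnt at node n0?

true

1. n0.hot = -1  [given at root]
2. n1.pre = -8  [-8]
3. n1.fin = true  [S₀.hot > -2]
4. n2.depth = 17  [terminal]
5. n3.lim = "rn"  [terminal]
6. n1.live = 30  [A.pre + h.depth + 21]
7. n4.hot = -7  [S₀.hot - 6]
8. n5.pre = true  [S.hot > -8]
9. n6.pre = -6  [-6]
10. n6.fin = true  [C.pre == true]
11. n7.live = false  [terminal]
12. n6.live = -5  [A.pre + 1]
13. n8.hot = 26  [A.live * 2 + 36]
14. n9.depth = false  [terminal]
15. n10.depth = -5  [terminal]
16. n11.ok = 2  [terminal]
17. n8.off = "rk"  ["rk"]
18. n8.cnt = false  [g.ok > 2]
19. n8.idx = true  [b.depth == false]
20. n5.fin = 15  [A.live + 20]
21. n5.live = "rku"  [S.off ++ "u"]
22. n5.acc = 13  [13]
23. n4.off = "qrku"  ["q" ++ C.live]
24. n4.cnt = false  [S.hot > -7]
25. n4.idx = false  [C.fin > 15]
26. n12.live = true  [S₁.cnt == false]
27. n13.depth = true  [terminal]
28. n15.pre = 28  [28]
29. n15.fin = false  [false]
30. n16.hot = false  [terminal]
31. n17.ok = 25  [terminal]
32. n18.depth = false  [terminal]
33. n15.live = 28  [g.ok + 3]
34. n14.val = 11  [A.live * -2 + 67]
35. n14.key = -5  [-5]
36. n19.lim = "mx"  [terminal]
37. n12.tag = 3  [3]
38. n0.off = "ww"  ["ww"]
39. n0.cnt = true  [S₁.idx == false]
40. n0.idx = false  [S₁.cnt == true]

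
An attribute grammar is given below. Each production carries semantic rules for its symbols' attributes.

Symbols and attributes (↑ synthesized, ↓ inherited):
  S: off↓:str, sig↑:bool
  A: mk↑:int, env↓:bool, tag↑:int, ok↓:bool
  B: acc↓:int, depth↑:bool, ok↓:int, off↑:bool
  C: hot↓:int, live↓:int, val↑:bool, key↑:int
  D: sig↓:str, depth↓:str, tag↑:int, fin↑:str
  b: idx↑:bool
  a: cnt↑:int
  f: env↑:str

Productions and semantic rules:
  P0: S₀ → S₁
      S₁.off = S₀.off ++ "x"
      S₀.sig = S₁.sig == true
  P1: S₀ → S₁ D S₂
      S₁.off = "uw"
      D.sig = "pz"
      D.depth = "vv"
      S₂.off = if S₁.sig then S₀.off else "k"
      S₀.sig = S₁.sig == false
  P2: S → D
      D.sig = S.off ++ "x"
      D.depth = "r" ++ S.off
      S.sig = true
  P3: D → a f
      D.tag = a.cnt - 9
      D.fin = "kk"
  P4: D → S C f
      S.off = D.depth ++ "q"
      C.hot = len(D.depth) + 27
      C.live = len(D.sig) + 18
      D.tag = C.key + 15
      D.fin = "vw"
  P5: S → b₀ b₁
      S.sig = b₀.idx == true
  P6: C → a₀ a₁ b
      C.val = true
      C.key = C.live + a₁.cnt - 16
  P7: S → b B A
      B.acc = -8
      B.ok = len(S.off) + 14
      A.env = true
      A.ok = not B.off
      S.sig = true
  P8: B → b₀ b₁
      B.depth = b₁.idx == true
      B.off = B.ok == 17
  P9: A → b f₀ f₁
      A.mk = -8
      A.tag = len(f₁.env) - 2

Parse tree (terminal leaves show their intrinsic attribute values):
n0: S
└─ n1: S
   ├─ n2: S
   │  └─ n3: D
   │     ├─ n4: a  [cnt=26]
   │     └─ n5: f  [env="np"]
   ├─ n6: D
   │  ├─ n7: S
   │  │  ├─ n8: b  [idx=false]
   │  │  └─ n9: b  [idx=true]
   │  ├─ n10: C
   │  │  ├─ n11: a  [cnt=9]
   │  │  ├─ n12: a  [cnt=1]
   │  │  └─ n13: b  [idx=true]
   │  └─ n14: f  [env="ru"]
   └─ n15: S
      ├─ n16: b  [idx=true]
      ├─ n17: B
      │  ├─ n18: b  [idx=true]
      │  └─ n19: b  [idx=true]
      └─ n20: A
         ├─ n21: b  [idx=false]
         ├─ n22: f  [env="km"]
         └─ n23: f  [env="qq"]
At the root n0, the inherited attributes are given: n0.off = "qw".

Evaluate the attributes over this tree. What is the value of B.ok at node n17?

17

1. n0.off = "qw"  [given at root]
2. n1.off = "qwx"  [S₀.off ++ "x"]
3. n2.off = "uw"  ["uw"]
4. n3.sig = "uwx"  [S.off ++ "x"]
5. n3.depth = "ruw"  ["r" ++ S.off]
6. n4.cnt = 26  [terminal]
7. n5.env = "np"  [terminal]
8. n3.tag = 17  [a.cnt - 9]
9. n3.fin = "kk"  ["kk"]
10. n2.sig = true  [true]
11. n6.sig = "pz"  ["pz"]
12. n6.depth = "vv"  ["vv"]
13. n7.off = "vvq"  [D.depth ++ "q"]
14. n8.idx = false  [terminal]
15. n9.idx = true  [terminal]
16. n7.sig = false  [b₀.idx == true]
17. n10.hot = 29  [len(D.depth) + 27]
18. n10.live = 20  [len(D.sig) + 18]
19. n11.cnt = 9  [terminal]
20. n12.cnt = 1  [terminal]
21. n13.idx = true  [terminal]
22. n10.val = true  [true]
23. n10.key = 5  [C.live + a₁.cnt - 16]
24. n14.env = "ru"  [terminal]
25. n6.tag = 20  [C.key + 15]
26. n6.fin = "vw"  ["vw"]
27. n15.off = "qwx"  [if S₁.sig then S₀.off else "k"]
28. n16.idx = true  [terminal]
29. n17.acc = -8  [-8]
30. n17.ok = 17  [len(S.off) + 14]
31. n18.idx = true  [terminal]
32. n19.idx = true  [terminal]
33. n17.depth = true  [b₁.idx == true]
34. n17.off = true  [B.ok == 17]
35. n20.env = true  [true]
36. n20.ok = false  [not B.off]
37. n21.idx = false  [terminal]
38. n22.env = "km"  [terminal]
39. n23.env = "qq"  [terminal]
40. n20.mk = -8  [-8]
41. n20.tag = 0  [len(f₁.env) - 2]
42. n15.sig = true  [true]
43. n1.sig = false  [S₁.sig == false]
44. n0.sig = false  [S₁.sig == true]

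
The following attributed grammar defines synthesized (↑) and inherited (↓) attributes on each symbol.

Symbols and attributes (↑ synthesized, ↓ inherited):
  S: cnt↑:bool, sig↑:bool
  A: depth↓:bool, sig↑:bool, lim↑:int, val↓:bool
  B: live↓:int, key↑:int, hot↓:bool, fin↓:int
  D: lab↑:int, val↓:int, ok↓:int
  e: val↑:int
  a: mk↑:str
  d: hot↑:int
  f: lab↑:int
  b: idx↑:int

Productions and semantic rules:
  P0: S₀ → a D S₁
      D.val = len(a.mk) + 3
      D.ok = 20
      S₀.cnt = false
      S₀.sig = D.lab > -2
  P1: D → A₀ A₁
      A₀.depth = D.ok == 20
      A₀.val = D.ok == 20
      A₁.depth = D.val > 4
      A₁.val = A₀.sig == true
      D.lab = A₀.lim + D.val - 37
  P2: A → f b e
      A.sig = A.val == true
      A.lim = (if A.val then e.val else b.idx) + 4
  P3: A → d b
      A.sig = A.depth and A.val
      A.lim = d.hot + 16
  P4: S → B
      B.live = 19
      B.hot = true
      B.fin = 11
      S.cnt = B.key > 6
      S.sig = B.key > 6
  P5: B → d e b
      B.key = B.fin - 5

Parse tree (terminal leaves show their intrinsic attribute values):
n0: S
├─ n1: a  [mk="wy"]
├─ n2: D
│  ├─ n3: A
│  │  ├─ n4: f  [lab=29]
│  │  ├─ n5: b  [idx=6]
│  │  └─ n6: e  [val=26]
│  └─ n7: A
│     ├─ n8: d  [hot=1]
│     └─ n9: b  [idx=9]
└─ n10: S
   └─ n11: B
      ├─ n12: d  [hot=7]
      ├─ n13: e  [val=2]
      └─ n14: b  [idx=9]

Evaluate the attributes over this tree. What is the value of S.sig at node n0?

false

1. n1.mk = "wy"  [terminal]
2. n2.val = 5  [len(a.mk) + 3]
3. n2.ok = 20  [20]
4. n3.depth = true  [D.ok == 20]
5. n3.val = true  [D.ok == 20]
6. n4.lab = 29  [terminal]
7. n5.idx = 6  [terminal]
8. n6.val = 26  [terminal]
9. n3.sig = true  [A.val == true]
10. n3.lim = 30  [(if A.val then e.val else b.idx) + 4]
11. n7.depth = true  [D.val > 4]
12. n7.val = true  [A₀.sig == true]
13. n8.hot = 1  [terminal]
14. n9.idx = 9  [terminal]
15. n7.sig = true  [A.depth and A.val]
16. n7.lim = 17  [d.hot + 16]
17. n2.lab = -2  [A₀.lim + D.val - 37]
18. n11.live = 19  [19]
19. n11.hot = true  [true]
20. n11.fin = 11  [11]
21. n12.hot = 7  [terminal]
22. n13.val = 2  [terminal]
23. n14.idx = 9  [terminal]
24. n11.key = 6  [B.fin - 5]
25. n10.cnt = false  [B.key > 6]
26. n10.sig = false  [B.key > 6]
27. n0.cnt = false  [false]
28. n0.sig = false  [D.lab > -2]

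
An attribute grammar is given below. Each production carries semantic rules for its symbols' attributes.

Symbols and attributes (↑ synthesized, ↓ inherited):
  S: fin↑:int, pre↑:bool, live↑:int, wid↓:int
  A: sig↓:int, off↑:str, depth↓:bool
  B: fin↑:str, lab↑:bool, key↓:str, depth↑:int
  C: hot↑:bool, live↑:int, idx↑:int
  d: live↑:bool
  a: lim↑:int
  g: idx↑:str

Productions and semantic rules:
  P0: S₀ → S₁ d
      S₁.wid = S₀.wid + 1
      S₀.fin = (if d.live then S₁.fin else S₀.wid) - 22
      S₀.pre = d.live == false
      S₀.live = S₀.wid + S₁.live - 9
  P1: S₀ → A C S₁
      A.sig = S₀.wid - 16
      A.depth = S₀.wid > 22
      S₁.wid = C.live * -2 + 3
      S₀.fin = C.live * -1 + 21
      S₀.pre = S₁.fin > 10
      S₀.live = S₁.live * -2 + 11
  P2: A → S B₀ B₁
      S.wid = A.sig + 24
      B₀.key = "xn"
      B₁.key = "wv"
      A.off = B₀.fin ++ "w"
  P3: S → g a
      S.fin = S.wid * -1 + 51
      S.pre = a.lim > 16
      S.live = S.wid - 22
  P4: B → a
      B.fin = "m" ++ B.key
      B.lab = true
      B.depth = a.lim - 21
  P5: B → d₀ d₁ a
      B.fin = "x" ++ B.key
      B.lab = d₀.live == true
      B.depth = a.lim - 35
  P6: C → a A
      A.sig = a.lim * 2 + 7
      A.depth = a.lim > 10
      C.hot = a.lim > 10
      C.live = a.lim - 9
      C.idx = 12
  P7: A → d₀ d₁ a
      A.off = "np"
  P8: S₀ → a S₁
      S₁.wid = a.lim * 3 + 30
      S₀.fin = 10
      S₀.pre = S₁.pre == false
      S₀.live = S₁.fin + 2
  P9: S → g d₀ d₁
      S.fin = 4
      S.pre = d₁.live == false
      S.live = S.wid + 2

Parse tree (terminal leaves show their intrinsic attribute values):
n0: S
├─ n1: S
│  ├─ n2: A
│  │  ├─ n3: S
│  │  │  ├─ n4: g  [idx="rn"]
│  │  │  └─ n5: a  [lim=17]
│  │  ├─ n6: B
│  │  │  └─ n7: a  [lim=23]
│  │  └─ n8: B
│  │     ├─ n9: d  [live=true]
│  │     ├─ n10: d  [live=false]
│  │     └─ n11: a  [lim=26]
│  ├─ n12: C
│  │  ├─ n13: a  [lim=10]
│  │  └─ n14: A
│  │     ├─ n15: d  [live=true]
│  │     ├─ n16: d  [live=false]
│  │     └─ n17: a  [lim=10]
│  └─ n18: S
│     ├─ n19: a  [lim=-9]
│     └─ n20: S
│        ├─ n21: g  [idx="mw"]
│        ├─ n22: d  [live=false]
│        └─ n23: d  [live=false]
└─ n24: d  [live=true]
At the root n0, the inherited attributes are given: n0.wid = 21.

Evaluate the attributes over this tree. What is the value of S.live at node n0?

11

1. n0.wid = 21  [given at root]
2. n1.wid = 22  [S₀.wid + 1]
3. n2.sig = 6  [S₀.wid - 16]
4. n2.depth = false  [S₀.wid > 22]
5. n3.wid = 30  [A.sig + 24]
6. n4.idx = "rn"  [terminal]
7. n5.lim = 17  [terminal]
8. n3.fin = 21  [S.wid * -1 + 51]
9. n3.pre = true  [a.lim > 16]
10. n3.live = 8  [S.wid - 22]
11. n6.key = "xn"  ["xn"]
12. n7.lim = 23  [terminal]
13. n6.fin = "mxn"  ["m" ++ B.key]
14. n6.lab = true  [true]
15. n6.depth = 2  [a.lim - 21]
16. n8.key = "wv"  ["wv"]
17. n9.live = true  [terminal]
18. n10.live = false  [terminal]
19. n11.lim = 26  [terminal]
20. n8.fin = "xwv"  ["x" ++ B.key]
21. n8.lab = true  [d₀.live == true]
22. n8.depth = -9  [a.lim - 35]
23. n2.off = "mxnw"  [B₀.fin ++ "w"]
24. n13.lim = 10  [terminal]
25. n14.sig = 27  [a.lim * 2 + 7]
26. n14.depth = false  [a.lim > 10]
27. n15.live = true  [terminal]
28. n16.live = false  [terminal]
29. n17.lim = 10  [terminal]
30. n14.off = "np"  ["np"]
31. n12.hot = false  [a.lim > 10]
32. n12.live = 1  [a.lim - 9]
33. n12.idx = 12  [12]
34. n18.wid = 1  [C.live * -2 + 3]
35. n19.lim = -9  [terminal]
36. n20.wid = 3  [a.lim * 3 + 30]
37. n21.idx = "mw"  [terminal]
38. n22.live = false  [terminal]
39. n23.live = false  [terminal]
40. n20.fin = 4  [4]
41. n20.pre = true  [d₁.live == false]
42. n20.live = 5  [S.wid + 2]
43. n18.fin = 10  [10]
44. n18.pre = false  [S₁.pre == false]
45. n18.live = 6  [S₁.fin + 2]
46. n1.fin = 20  [C.live * -1 + 21]
47. n1.pre = false  [S₁.fin > 10]
48. n1.live = -1  [S₁.live * -2 + 11]
49. n24.live = true  [terminal]
50. n0.fin = -2  [(if d.live then S₁.fin else S₀.wid) - 22]
51. n0.pre = false  [d.live == false]
52. n0.live = 11  [S₀.wid + S₁.live - 9]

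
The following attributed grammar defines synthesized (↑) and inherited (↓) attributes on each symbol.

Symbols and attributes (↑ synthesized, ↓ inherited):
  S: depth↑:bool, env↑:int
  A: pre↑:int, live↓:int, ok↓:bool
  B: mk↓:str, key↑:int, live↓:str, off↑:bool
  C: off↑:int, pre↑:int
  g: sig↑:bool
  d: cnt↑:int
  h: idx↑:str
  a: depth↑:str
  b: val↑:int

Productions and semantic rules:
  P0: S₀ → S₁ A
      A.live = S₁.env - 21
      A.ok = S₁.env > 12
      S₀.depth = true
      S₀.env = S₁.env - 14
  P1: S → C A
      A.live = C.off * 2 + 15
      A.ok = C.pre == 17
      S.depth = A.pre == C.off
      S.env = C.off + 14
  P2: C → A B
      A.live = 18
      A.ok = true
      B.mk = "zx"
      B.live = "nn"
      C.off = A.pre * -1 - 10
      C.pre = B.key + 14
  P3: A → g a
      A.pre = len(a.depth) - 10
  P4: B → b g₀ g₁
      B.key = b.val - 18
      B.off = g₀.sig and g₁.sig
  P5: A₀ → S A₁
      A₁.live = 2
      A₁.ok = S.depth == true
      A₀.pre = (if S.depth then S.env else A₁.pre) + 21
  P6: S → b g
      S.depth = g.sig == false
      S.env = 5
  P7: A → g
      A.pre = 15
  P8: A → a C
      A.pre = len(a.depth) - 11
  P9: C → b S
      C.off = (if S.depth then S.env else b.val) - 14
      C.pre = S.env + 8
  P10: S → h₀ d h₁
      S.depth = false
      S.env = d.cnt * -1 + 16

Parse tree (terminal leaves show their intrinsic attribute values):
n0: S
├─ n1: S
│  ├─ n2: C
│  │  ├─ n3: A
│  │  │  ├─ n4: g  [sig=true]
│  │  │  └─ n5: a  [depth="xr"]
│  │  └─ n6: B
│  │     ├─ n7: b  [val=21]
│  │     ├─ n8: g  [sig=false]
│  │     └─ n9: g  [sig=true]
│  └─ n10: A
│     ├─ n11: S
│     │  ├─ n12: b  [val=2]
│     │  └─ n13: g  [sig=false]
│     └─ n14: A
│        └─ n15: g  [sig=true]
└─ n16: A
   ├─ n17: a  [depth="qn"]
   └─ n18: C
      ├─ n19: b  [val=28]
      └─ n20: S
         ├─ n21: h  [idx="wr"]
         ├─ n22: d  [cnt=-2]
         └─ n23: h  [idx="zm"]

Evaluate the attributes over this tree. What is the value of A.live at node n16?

1. n3.live = 18  [18]
2. n3.ok = true  [true]
3. n4.sig = true  [terminal]
4. n5.depth = "xr"  [terminal]
5. n3.pre = -8  [len(a.depth) - 10]
6. n6.mk = "zx"  ["zx"]
7. n6.live = "nn"  ["nn"]
8. n7.val = 21  [terminal]
9. n8.sig = false  [terminal]
10. n9.sig = true  [terminal]
11. n6.key = 3  [b.val - 18]
12. n6.off = false  [g₀.sig and g₁.sig]
13. n2.off = -2  [A.pre * -1 - 10]
14. n2.pre = 17  [B.key + 14]
15. n10.live = 11  [C.off * 2 + 15]
16. n10.ok = true  [C.pre == 17]
17. n12.val = 2  [terminal]
18. n13.sig = false  [terminal]
19. n11.depth = true  [g.sig == false]
20. n11.env = 5  [5]
21. n14.live = 2  [2]
22. n14.ok = true  [S.depth == true]
23. n15.sig = true  [terminal]
24. n14.pre = 15  [15]
25. n10.pre = 26  [(if S.depth then S.env else A₁.pre) + 21]
26. n1.depth = false  [A.pre == C.off]
27. n1.env = 12  [C.off + 14]
28. n16.live = -9  [S₁.env - 21]
29. n16.ok = false  [S₁.env > 12]
30. n17.depth = "qn"  [terminal]
31. n19.val = 28  [terminal]
32. n21.idx = "wr"  [terminal]
33. n22.cnt = -2  [terminal]
34. n23.idx = "zm"  [terminal]
35. n20.depth = false  [false]
36. n20.env = 18  [d.cnt * -1 + 16]
37. n18.off = 14  [(if S.depth then S.env else b.val) - 14]
38. n18.pre = 26  [S.env + 8]
39. n16.pre = -9  [len(a.depth) - 11]
40. n0.depth = true  [true]
41. n0.env = -2  [S₁.env - 14]

-9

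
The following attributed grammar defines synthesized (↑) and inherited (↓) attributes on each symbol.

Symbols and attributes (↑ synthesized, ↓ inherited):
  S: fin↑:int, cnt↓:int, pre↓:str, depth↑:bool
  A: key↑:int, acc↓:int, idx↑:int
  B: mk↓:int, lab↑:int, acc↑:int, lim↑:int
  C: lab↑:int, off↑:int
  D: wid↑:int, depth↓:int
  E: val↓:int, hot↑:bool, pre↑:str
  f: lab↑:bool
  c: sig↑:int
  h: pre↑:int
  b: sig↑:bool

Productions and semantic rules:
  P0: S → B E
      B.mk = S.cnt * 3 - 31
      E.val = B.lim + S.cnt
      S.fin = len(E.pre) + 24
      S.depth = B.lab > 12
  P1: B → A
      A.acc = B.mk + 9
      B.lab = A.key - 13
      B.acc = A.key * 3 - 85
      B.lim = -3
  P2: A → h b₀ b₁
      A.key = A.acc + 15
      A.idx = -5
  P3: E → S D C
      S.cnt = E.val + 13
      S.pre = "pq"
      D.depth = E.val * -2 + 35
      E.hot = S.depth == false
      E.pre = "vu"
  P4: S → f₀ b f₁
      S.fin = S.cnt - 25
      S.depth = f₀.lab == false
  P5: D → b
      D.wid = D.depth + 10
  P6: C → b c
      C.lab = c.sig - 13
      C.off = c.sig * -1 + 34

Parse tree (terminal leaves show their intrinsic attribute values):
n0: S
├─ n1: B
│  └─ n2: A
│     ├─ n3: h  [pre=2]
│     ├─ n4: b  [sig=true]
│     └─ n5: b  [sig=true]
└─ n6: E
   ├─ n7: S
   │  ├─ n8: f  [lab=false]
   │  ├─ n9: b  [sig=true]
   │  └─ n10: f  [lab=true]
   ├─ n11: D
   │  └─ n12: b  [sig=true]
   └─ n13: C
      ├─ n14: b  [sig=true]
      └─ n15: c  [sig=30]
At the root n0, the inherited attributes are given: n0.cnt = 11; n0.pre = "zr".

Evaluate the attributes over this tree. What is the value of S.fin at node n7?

-4

1. n0.cnt = 11  [given at root]
2. n0.pre = "zr"  [given at root]
3. n1.mk = 2  [S.cnt * 3 - 31]
4. n2.acc = 11  [B.mk + 9]
5. n3.pre = 2  [terminal]
6. n4.sig = true  [terminal]
7. n5.sig = true  [terminal]
8. n2.key = 26  [A.acc + 15]
9. n2.idx = -5  [-5]
10. n1.lab = 13  [A.key - 13]
11. n1.acc = -7  [A.key * 3 - 85]
12. n1.lim = -3  [-3]
13. n6.val = 8  [B.lim + S.cnt]
14. n7.cnt = 21  [E.val + 13]
15. n7.pre = "pq"  ["pq"]
16. n8.lab = false  [terminal]
17. n9.sig = true  [terminal]
18. n10.lab = true  [terminal]
19. n7.fin = -4  [S.cnt - 25]
20. n7.depth = true  [f₀.lab == false]
21. n11.depth = 19  [E.val * -2 + 35]
22. n12.sig = true  [terminal]
23. n11.wid = 29  [D.depth + 10]
24. n14.sig = true  [terminal]
25. n15.sig = 30  [terminal]
26. n13.lab = 17  [c.sig - 13]
27. n13.off = 4  [c.sig * -1 + 34]
28. n6.hot = false  [S.depth == false]
29. n6.pre = "vu"  ["vu"]
30. n0.fin = 26  [len(E.pre) + 24]
31. n0.depth = true  [B.lab > 12]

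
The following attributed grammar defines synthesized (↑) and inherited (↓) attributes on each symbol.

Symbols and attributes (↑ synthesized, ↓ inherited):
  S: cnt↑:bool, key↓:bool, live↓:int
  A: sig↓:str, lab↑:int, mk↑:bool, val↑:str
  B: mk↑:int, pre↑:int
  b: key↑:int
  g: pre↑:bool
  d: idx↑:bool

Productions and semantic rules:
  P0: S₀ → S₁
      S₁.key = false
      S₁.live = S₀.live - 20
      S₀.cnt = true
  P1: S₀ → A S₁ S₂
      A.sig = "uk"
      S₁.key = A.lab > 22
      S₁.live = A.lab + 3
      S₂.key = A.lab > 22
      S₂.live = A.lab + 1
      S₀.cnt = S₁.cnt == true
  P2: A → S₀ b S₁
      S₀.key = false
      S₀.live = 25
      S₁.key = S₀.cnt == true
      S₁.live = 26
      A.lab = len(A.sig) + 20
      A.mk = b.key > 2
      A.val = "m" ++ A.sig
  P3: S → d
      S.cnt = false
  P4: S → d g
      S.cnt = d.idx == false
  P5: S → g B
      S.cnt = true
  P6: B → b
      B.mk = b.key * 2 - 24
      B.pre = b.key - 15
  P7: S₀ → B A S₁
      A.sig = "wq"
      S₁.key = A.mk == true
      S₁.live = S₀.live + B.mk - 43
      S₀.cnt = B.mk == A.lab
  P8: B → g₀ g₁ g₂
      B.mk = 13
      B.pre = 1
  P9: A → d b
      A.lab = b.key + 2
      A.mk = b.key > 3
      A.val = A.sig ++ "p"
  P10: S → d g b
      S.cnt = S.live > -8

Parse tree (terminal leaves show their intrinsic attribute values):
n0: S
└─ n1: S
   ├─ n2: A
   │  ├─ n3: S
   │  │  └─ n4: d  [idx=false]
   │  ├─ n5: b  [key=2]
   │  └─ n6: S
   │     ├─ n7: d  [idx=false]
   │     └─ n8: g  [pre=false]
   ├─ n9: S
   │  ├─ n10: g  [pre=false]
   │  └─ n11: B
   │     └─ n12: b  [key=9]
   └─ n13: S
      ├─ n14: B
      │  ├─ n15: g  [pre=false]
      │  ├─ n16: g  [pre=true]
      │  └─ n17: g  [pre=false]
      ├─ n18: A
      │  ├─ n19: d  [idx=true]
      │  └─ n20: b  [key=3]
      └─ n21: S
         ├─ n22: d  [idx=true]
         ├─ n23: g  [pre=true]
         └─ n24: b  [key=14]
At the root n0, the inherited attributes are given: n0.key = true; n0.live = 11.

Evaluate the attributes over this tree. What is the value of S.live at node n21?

1. n0.key = true  [given at root]
2. n0.live = 11  [given at root]
3. n1.key = false  [false]
4. n1.live = -9  [S₀.live - 20]
5. n2.sig = "uk"  ["uk"]
6. n3.key = false  [false]
7. n3.live = 25  [25]
8. n4.idx = false  [terminal]
9. n3.cnt = false  [false]
10. n5.key = 2  [terminal]
11. n6.key = false  [S₀.cnt == true]
12. n6.live = 26  [26]
13. n7.idx = false  [terminal]
14. n8.pre = false  [terminal]
15. n6.cnt = true  [d.idx == false]
16. n2.lab = 22  [len(A.sig) + 20]
17. n2.mk = false  [b.key > 2]
18. n2.val = "muk"  ["m" ++ A.sig]
19. n9.key = false  [A.lab > 22]
20. n9.live = 25  [A.lab + 3]
21. n10.pre = false  [terminal]
22. n12.key = 9  [terminal]
23. n11.mk = -6  [b.key * 2 - 24]
24. n11.pre = -6  [b.key - 15]
25. n9.cnt = true  [true]
26. n13.key = false  [A.lab > 22]
27. n13.live = 23  [A.lab + 1]
28. n15.pre = false  [terminal]
29. n16.pre = true  [terminal]
30. n17.pre = false  [terminal]
31. n14.mk = 13  [13]
32. n14.pre = 1  [1]
33. n18.sig = "wq"  ["wq"]
34. n19.idx = true  [terminal]
35. n20.key = 3  [terminal]
36. n18.lab = 5  [b.key + 2]
37. n18.mk = false  [b.key > 3]
38. n18.val = "wqp"  [A.sig ++ "p"]
39. n21.key = false  [A.mk == true]
40. n21.live = -7  [S₀.live + B.mk - 43]
41. n22.idx = true  [terminal]
42. n23.pre = true  [terminal]
43. n24.key = 14  [terminal]
44. n21.cnt = true  [S.live > -8]
45. n13.cnt = false  [B.mk == A.lab]
46. n1.cnt = true  [S₁.cnt == true]
47. n0.cnt = true  [true]

-7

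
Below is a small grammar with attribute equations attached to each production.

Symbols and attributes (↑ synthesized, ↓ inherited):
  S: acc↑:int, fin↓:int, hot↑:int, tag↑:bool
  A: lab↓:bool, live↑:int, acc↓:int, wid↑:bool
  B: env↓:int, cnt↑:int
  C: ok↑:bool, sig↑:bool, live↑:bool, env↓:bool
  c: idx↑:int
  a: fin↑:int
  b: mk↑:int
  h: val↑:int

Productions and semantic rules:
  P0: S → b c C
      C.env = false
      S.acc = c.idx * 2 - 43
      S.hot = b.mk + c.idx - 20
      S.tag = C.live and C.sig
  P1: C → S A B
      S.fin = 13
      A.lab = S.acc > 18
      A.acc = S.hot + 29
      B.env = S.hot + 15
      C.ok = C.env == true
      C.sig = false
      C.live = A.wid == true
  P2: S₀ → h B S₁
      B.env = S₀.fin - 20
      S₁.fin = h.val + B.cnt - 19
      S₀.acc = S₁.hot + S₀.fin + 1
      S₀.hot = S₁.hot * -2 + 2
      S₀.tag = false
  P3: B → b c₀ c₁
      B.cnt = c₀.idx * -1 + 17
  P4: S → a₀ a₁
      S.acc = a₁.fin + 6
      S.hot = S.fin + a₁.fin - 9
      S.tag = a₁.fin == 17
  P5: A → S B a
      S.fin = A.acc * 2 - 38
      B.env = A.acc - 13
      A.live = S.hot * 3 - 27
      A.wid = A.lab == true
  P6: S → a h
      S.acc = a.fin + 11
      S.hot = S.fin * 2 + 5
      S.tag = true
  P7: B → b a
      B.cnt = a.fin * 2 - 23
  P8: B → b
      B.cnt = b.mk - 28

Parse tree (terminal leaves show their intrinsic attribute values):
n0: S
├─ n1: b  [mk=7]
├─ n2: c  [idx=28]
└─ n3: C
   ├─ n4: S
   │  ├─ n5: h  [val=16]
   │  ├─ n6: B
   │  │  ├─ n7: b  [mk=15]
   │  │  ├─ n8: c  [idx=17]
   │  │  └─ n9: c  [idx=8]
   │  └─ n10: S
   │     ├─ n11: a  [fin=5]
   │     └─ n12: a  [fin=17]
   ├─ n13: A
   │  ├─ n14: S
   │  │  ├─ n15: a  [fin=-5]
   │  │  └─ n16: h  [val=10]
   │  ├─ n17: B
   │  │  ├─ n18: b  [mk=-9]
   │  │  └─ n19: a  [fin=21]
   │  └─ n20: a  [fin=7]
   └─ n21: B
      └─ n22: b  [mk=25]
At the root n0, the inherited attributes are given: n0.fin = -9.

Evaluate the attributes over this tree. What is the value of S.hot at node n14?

13

1. n0.fin = -9  [given at root]
2. n1.mk = 7  [terminal]
3. n2.idx = 28  [terminal]
4. n3.env = false  [false]
5. n4.fin = 13  [13]
6. n5.val = 16  [terminal]
7. n6.env = -7  [S₀.fin - 20]
8. n7.mk = 15  [terminal]
9. n8.idx = 17  [terminal]
10. n9.idx = 8  [terminal]
11. n6.cnt = 0  [c₀.idx * -1 + 17]
12. n10.fin = -3  [h.val + B.cnt - 19]
13. n11.fin = 5  [terminal]
14. n12.fin = 17  [terminal]
15. n10.acc = 23  [a₁.fin + 6]
16. n10.hot = 5  [S.fin + a₁.fin - 9]
17. n10.tag = true  [a₁.fin == 17]
18. n4.acc = 19  [S₁.hot + S₀.fin + 1]
19. n4.hot = -8  [S₁.hot * -2 + 2]
20. n4.tag = false  [false]
21. n13.lab = true  [S.acc > 18]
22. n13.acc = 21  [S.hot + 29]
23. n14.fin = 4  [A.acc * 2 - 38]
24. n15.fin = -5  [terminal]
25. n16.val = 10  [terminal]
26. n14.acc = 6  [a.fin + 11]
27. n14.hot = 13  [S.fin * 2 + 5]
28. n14.tag = true  [true]
29. n17.env = 8  [A.acc - 13]
30. n18.mk = -9  [terminal]
31. n19.fin = 21  [terminal]
32. n17.cnt = 19  [a.fin * 2 - 23]
33. n20.fin = 7  [terminal]
34. n13.live = 12  [S.hot * 3 - 27]
35. n13.wid = true  [A.lab == true]
36. n21.env = 7  [S.hot + 15]
37. n22.mk = 25  [terminal]
38. n21.cnt = -3  [b.mk - 28]
39. n3.ok = false  [C.env == true]
40. n3.sig = false  [false]
41. n3.live = true  [A.wid == true]
42. n0.acc = 13  [c.idx * 2 - 43]
43. n0.hot = 15  [b.mk + c.idx - 20]
44. n0.tag = false  [C.live and C.sig]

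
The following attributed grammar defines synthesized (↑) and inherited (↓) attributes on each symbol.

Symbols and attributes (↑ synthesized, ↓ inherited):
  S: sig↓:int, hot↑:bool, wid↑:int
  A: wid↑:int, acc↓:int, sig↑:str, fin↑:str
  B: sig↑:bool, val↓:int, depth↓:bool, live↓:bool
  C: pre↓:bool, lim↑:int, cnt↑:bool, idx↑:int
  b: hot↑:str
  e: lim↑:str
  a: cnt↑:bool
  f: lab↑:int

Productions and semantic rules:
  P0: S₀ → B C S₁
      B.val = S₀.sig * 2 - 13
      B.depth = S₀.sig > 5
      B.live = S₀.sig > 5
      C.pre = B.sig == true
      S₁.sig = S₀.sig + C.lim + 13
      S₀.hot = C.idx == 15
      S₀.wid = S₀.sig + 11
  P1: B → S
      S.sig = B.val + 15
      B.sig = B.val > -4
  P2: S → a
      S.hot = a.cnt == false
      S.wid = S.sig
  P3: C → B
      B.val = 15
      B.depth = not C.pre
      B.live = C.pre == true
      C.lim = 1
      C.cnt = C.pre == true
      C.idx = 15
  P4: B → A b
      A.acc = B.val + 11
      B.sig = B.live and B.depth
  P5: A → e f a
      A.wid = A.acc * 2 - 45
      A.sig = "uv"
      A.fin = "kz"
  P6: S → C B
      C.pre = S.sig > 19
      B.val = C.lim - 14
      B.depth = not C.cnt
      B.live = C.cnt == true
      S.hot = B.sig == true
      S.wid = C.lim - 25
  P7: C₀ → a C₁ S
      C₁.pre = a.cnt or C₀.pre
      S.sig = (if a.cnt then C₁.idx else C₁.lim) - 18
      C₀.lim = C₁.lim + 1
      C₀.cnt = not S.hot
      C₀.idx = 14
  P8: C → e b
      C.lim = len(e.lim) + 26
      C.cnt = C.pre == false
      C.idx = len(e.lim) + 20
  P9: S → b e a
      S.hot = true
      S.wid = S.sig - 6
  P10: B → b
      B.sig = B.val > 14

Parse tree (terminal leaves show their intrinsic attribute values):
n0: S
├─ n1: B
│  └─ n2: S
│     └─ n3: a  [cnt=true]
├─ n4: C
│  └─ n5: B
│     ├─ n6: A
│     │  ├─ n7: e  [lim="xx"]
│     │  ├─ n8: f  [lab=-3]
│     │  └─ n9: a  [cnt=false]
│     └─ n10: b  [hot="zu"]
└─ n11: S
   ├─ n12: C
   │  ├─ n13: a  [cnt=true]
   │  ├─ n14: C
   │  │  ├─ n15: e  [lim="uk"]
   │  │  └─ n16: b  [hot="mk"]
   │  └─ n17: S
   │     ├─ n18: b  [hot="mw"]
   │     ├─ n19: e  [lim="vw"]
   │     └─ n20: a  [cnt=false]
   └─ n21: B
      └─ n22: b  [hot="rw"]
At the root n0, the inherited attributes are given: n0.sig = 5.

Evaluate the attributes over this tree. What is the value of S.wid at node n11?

1. n0.sig = 5  [given at root]
2. n1.val = -3  [S₀.sig * 2 - 13]
3. n1.depth = false  [S₀.sig > 5]
4. n1.live = false  [S₀.sig > 5]
5. n2.sig = 12  [B.val + 15]
6. n3.cnt = true  [terminal]
7. n2.hot = false  [a.cnt == false]
8. n2.wid = 12  [S.sig]
9. n1.sig = true  [B.val > -4]
10. n4.pre = true  [B.sig == true]
11. n5.val = 15  [15]
12. n5.depth = false  [not C.pre]
13. n5.live = true  [C.pre == true]
14. n6.acc = 26  [B.val + 11]
15. n7.lim = "xx"  [terminal]
16. n8.lab = -3  [terminal]
17. n9.cnt = false  [terminal]
18. n6.wid = 7  [A.acc * 2 - 45]
19. n6.sig = "uv"  ["uv"]
20. n6.fin = "kz"  ["kz"]
21. n10.hot = "zu"  [terminal]
22. n5.sig = false  [B.live and B.depth]
23. n4.lim = 1  [1]
24. n4.cnt = true  [C.pre == true]
25. n4.idx = 15  [15]
26. n11.sig = 19  [S₀.sig + C.lim + 13]
27. n12.pre = false  [S.sig > 19]
28. n13.cnt = true  [terminal]
29. n14.pre = true  [a.cnt or C₀.pre]
30. n15.lim = "uk"  [terminal]
31. n16.hot = "mk"  [terminal]
32. n14.lim = 28  [len(e.lim) + 26]
33. n14.cnt = false  [C.pre == false]
34. n14.idx = 22  [len(e.lim) + 20]
35. n17.sig = 4  [(if a.cnt then C₁.idx else C₁.lim) - 18]
36. n18.hot = "mw"  [terminal]
37. n19.lim = "vw"  [terminal]
38. n20.cnt = false  [terminal]
39. n17.hot = true  [true]
40. n17.wid = -2  [S.sig - 6]
41. n12.lim = 29  [C₁.lim + 1]
42. n12.cnt = false  [not S.hot]
43. n12.idx = 14  [14]
44. n21.val = 15  [C.lim - 14]
45. n21.depth = true  [not C.cnt]
46. n21.live = false  [C.cnt == true]
47. n22.hot = "rw"  [terminal]
48. n21.sig = true  [B.val > 14]
49. n11.hot = true  [B.sig == true]
50. n11.wid = 4  [C.lim - 25]
51. n0.hot = true  [C.idx == 15]
52. n0.wid = 16  [S₀.sig + 11]

4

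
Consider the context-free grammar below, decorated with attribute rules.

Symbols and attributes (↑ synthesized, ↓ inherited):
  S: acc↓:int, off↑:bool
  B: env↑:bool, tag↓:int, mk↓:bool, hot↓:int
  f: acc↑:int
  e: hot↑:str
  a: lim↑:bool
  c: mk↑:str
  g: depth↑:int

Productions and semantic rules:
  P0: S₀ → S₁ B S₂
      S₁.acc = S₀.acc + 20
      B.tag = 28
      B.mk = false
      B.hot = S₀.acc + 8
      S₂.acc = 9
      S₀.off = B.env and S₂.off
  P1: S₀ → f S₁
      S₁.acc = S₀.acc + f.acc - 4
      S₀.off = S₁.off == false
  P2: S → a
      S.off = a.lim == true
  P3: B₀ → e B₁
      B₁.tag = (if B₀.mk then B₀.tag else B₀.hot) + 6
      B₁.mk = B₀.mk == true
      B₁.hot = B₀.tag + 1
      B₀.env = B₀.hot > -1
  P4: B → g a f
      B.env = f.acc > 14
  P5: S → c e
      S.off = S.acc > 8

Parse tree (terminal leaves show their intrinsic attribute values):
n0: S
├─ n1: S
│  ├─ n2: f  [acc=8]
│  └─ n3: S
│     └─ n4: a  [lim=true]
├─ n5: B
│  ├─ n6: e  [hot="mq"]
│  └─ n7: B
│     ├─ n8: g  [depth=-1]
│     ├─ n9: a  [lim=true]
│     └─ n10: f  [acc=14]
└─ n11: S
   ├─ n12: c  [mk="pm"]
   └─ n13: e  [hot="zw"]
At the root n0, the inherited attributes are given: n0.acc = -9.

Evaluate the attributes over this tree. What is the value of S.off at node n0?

false

1. n0.acc = -9  [given at root]
2. n1.acc = 11  [S₀.acc + 20]
3. n2.acc = 8  [terminal]
4. n3.acc = 15  [S₀.acc + f.acc - 4]
5. n4.lim = true  [terminal]
6. n3.off = true  [a.lim == true]
7. n1.off = false  [S₁.off == false]
8. n5.tag = 28  [28]
9. n5.mk = false  [false]
10. n5.hot = -1  [S₀.acc + 8]
11. n6.hot = "mq"  [terminal]
12. n7.tag = 5  [(if B₀.mk then B₀.tag else B₀.hot) + 6]
13. n7.mk = false  [B₀.mk == true]
14. n7.hot = 29  [B₀.tag + 1]
15. n8.depth = -1  [terminal]
16. n9.lim = true  [terminal]
17. n10.acc = 14  [terminal]
18. n7.env = false  [f.acc > 14]
19. n5.env = false  [B₀.hot > -1]
20. n11.acc = 9  [9]
21. n12.mk = "pm"  [terminal]
22. n13.hot = "zw"  [terminal]
23. n11.off = true  [S.acc > 8]
24. n0.off = false  [B.env and S₂.off]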